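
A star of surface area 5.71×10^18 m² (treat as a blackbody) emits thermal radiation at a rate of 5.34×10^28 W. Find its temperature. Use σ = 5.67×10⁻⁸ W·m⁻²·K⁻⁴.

T ≈ 20200 K

From P = σAT⁴, T = (P / σA)^(1/4) = (5.34×10^28 / (5.67×10⁻⁸ × 5.71×10^18))^(1/4).
T = (1.65×10^17)^(1/4) = 20200 K.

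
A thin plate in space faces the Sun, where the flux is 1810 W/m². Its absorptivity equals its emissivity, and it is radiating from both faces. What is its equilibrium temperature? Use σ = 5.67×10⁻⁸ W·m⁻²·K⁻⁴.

Absorbed flux αS = emitted flux 2εσT⁴ per unit area; with α = ε this gives T = (S/2σ)^(1/4).
T = (1810 / (2 × 5.67×10⁻⁸))^(1/4) = (1.60×10^10)^(1/4).
T = 355 K.

T ≈ 355 K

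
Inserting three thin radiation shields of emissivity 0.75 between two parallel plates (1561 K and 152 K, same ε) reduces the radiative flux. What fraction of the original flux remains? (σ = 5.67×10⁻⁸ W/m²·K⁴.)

ratio ≈ 0.250

With N identical shields there are N+1 = 4 gaps in series, each with the same radiative resistance, so the flux falls to 1/(N+1) of its unshielded value.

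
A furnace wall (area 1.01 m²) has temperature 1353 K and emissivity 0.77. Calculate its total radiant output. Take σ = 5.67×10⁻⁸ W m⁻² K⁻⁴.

P = εσAT⁴ = 0.77 × 5.67×10⁻⁸ × 1.01 × (1353)⁴ = 0.77 × 5.67×10⁻⁸ × 1.01 × 3.35×10^12.
P = 1.48×10^5 W.

P ≈ 1.48×10^5 W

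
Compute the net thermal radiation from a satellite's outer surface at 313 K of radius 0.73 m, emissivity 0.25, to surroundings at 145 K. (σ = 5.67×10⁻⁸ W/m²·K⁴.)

Q ≈ 869 W

A = 4πr² = 4π × (0.73)² = 6.70 m².
Q = εσA(T⁴ − T_s⁴). T⁴ − T_s⁴ = (313)⁴ − (145)⁴ = 9.60×10^9 − 4.42×10^8 = 9.16×10^9 K⁴.
Q = 0.25 × 5.67×10⁻⁸ × 6.70 × 9.16×10^9 = 869 W.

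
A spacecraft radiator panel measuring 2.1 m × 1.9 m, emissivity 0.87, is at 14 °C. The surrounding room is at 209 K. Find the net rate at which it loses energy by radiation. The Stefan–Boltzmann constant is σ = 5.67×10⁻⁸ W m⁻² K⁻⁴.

Q ≈ 960 W

A = 2.1 × 1.9 = 3.99 m².
Convert: 14 °C = 287 K.
Q = εσA(T⁴ − T_s⁴). T⁴ − T_s⁴ = (287)⁴ − (209)⁴ = 6.78×10^9 − 1.91×10^9 = 4.88×10^9 K⁴.
Q = 0.87 × 5.67×10⁻⁸ × 3.99 × 4.88×10^9 = 960 W.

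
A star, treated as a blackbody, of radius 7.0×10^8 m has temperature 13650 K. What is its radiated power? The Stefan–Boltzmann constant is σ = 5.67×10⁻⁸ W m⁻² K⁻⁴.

P ≈ 1.21×10^28 W

A = 4πr² = 4π × (7.0×10^8)² = 6.16×10^18 m².
P = σAT⁴ = 5.67×10⁻⁸ × 6.16×10^18 × (13650)⁴ = 5.67×10⁻⁸ × 6.16×10^18 × 3.47×10^16.
P = 1.21×10^28 W.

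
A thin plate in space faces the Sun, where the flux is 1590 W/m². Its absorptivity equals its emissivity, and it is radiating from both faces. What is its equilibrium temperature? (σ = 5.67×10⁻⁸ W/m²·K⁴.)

T ≈ 344 K

Absorbed flux αS = emitted flux 2εσT⁴ per unit area; with α = ε this gives T = (S/2σ)^(1/4).
T = (1590 / (2 × 5.67×10⁻⁸))^(1/4) = (1.40×10^10)^(1/4).
T = 344 K.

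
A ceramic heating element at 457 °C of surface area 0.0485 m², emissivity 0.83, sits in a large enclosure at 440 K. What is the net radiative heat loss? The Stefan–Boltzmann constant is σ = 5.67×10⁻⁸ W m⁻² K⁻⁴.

Q ≈ 563 W

Convert: 457 °C = 730 K.
Q = εσA(T⁴ − T_s⁴). T⁴ − T_s⁴ = (730)⁴ − (440)⁴ = 2.84×10^11 − 3.75×10^10 = 2.47×10^11 K⁴.
Q = 0.83 × 5.67×10⁻⁸ × 0.0485 × 2.47×10^11 = 563 W.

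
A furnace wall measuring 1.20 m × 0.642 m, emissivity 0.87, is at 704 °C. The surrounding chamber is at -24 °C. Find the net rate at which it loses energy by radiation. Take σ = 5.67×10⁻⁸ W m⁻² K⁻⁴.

A = 1.20 × 0.642 = 0.770 m².
Convert: 704 °C = 977 K; -24 °C = 249 K.
Q = εσA(T⁴ − T_s⁴). T⁴ − T_s⁴ = (977)⁴ − (249)⁴ = 9.11×10^11 − 3.84×10^9 = 9.07×10^11 K⁴.
Q = 0.87 × 5.67×10⁻⁸ × 0.770 × 9.07×10^11 = 34500 W.

Q ≈ 34500 W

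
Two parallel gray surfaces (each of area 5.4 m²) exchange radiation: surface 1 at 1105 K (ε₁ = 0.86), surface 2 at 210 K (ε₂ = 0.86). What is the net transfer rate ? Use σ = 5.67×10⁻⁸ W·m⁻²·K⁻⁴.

For two large parallel gray plates, q = σ(T₁⁴ − T₂⁴) / (1/ε₁ + 1/ε₂ − 1).
1/ε₁ + 1/ε₂ − 1 = 1/0.86 + 1/0.86 − 1 = 1.326.
T₁⁴ − T₂⁴ = 1.49×10^12 − 1.94×10^9 = 1.49×10^12 K⁴.
q = 5.67×10⁻⁸ × 1.49×10^12 / 1.326 = 63700 W/m².
Q = q·A = 63700 × 5.4 = 3.44×10^5 W.

Q ≈ 3.44×10^5 W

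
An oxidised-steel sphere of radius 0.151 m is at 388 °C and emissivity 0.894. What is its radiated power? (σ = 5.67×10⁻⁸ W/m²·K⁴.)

A = 4πr² = 4π × (0.151)² = 0.287 m².
388 °C = 661 K.
Stefan–Boltzmann: P = εσAT⁴ = 0.894 × 5.67×10⁻⁸ × 0.287 × (661)⁴ = 0.894 × 5.67×10⁻⁸ × 0.287 × 1.91×10^11.
P = 2770 W.

P ≈ 2770 W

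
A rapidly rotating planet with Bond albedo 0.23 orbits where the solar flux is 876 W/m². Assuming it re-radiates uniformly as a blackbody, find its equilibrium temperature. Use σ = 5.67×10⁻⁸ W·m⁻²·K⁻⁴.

Power absorbed = (1−a)S·πR²; power emitted = 4πR²σT⁴. Equating and cancelling πR²:
T = ((1−a)S / 4σ)^(1/4) = (675 / (4 × 5.67×10⁻⁸))^(1/4) = (2.97×10^9)^(1/4).
T = 234 K.

T ≈ 234 K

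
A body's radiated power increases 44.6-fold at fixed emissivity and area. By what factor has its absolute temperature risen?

P ∝ T⁴ ⇒ T ∝ P^(1/4), so T scales by (44.6)^(1/4) = 2.58.

factor ≈ 2.58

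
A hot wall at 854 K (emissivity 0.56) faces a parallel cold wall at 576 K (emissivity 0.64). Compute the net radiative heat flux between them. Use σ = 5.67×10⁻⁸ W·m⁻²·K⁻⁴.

q ≈ 10200 W/m²

For two large parallel gray plates, q = σ(T₁⁴ − T₂⁴) / (1/ε₁ + 1/ε₂ − 1).
1/ε₁ + 1/ε₂ − 1 = 1/0.56 + 1/0.64 − 1 = 2.348.
T₁⁴ − T₂⁴ = 5.32×10^11 − 1.10×10^11 = 4.22×10^11 K⁴.
q = 5.67×10⁻⁸ × 4.22×10^11 / 2.348 = 10200 W/m².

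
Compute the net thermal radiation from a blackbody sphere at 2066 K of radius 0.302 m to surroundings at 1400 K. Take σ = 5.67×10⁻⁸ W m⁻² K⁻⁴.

A = 4πr² = 4π × (0.302)² = 1.15 m².
Q = σA(T⁴ − T_s⁴). T⁴ − T_s⁴ = (2066)⁴ − (1400)⁴ = 1.82×10^13 − 3.84×10^12 = 1.44×10^13 K⁴.
Q = 5.67×10⁻⁸ × 1.15 × 1.44×10^13 = 9.34×10^5 W.

Q ≈ 9.34×10^5 W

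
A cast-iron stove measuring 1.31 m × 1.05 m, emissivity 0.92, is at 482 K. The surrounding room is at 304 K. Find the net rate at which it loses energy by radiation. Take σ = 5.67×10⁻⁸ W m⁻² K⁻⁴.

Q ≈ 3260 W

A = 1.31 × 1.05 = 1.38 m².
Q = εσA(T⁴ − T_s⁴). T⁴ − T_s⁴ = (482)⁴ − (304)⁴ = 5.40×10^10 − 8.54×10^9 = 4.54×10^10 K⁴.
Q = 0.92 × 5.67×10⁻⁸ × 1.38 × 4.54×10^10 = 3260 W.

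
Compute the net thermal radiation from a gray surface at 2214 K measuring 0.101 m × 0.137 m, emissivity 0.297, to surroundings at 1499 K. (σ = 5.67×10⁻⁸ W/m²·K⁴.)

A = 0.101 × 0.137 = 0.0138 m².
Q = εσA(T⁴ − T_s⁴). T⁴ − T_s⁴ = (2214)⁴ − (1499)⁴ = 2.40×10^13 − 5.05×10^12 = 1.90×10^13 K⁴.
Q = 0.297 × 5.67×10⁻⁸ × 0.0138 × 1.90×10^13 = 4420 W.

Q ≈ 4420 W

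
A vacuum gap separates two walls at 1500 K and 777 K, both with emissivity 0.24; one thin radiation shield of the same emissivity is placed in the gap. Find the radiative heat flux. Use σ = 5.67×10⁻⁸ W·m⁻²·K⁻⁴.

q ≈ 18200 W/m²

Each of the 2 gaps contributes resistance (2/ε − 1) = 2/0.24 − 1 = 7.333; total = 14.67.
q = σ(T₁⁴ − T₂⁴) / 14.67 = 5.67×10⁻⁸ × 4.70×10^12 / 14.67 = 18200 W/m².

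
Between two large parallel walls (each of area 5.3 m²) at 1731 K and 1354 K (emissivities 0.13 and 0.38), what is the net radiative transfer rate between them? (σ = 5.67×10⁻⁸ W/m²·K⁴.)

Q ≈ 1.81×10^5 W

For two large parallel gray plates, q = σ(T₁⁴ − T₂⁴) / (1/ε₁ + 1/ε₂ − 1).
1/ε₁ + 1/ε₂ − 1 = 1/0.13 + 1/0.38 − 1 = 9.324.
T₁⁴ − T₂⁴ = 8.98×10^12 − 3.36×10^12 = 5.62×10^12 K⁴.
q = 5.67×10⁻⁸ × 5.62×10^12 / 9.324 = 34200 W/m².
Q = q·A = 34200 × 5.3 = 1.81×10^5 W.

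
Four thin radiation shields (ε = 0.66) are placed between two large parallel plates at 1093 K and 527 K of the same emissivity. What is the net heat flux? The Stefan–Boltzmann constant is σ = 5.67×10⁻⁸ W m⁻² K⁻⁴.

Each of the 5 gaps contributes resistance (2/ε − 1) = 2/0.66 − 1 = 2.030; total = 10.15.
q = σ(T₁⁴ − T₂⁴) / 10.15 = 5.67×10⁻⁸ × 1.35×10^12 / 10.15 = 7540 W/m².

q ≈ 7540 W/m²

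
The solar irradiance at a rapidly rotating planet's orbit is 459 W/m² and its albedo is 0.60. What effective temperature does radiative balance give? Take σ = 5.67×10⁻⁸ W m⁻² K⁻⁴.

T ≈ 169 K

Power absorbed = (1−a)S·πR²; power emitted = 4πR²σT⁴. Equating and cancelling πR²:
T = ((1−a)S / 4σ)^(1/4) = (184 / (4 × 5.67×10⁻⁸))^(1/4) = (8.10×10^8)^(1/4).
T = 169 K.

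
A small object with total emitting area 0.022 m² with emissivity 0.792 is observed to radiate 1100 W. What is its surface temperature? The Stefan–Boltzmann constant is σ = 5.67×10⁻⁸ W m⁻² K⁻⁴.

T ≈ 1030 K

From P = εσAT⁴, T = (P / εσA)^(1/4) = (1100 / (0.792 × 5.67×10⁻⁸ × 0.0220))^(1/4).
T = (1.11×10^12)^(1/4) = 1030 K.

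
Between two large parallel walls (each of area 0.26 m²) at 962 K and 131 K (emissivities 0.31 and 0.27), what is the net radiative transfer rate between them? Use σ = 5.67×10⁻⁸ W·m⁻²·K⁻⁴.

Q ≈ 2130 W

For two large parallel gray plates, q = σ(T₁⁴ − T₂⁴) / (1/ε₁ + 1/ε₂ − 1).
1/ε₁ + 1/ε₂ − 1 = 1/0.31 + 1/0.27 − 1 = 5.930.
T₁⁴ − T₂⁴ = 8.56×10^11 − 2.94×10^8 = 8.56×10^11 K⁴.
q = 5.67×10⁻⁸ × 8.56×10^11 / 5.930 = 8190 W/m².
Q = q·A = 8190 × 0.26 = 2130 W.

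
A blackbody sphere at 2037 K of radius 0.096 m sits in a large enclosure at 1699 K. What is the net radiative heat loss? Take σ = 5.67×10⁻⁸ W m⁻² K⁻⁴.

Q ≈ 58300 W

A = 4πr² = 4π × (0.096)² = 0.116 m².
Q = σA(T⁴ − T_s⁴). T⁴ − T_s⁴ = (2037)⁴ − (1699)⁴ = 1.72×10^13 − 8.33×10^12 = 8.88×10^12 K⁴.
Q = 5.67×10⁻⁸ × 0.116 × 8.88×10^12 = 58300 W.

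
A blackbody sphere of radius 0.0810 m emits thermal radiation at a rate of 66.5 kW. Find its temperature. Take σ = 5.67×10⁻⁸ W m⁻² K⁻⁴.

A = 4πr² = 4π × (0.0810)² = 0.0824 m².
From P = σAT⁴, T = (P / σA)^(1/4) = (66500 / (5.67×10⁻⁸ × 0.0824))^(1/4).
T = (1.42×10^13)^(1/4) = 1940 K.

T ≈ 1940 K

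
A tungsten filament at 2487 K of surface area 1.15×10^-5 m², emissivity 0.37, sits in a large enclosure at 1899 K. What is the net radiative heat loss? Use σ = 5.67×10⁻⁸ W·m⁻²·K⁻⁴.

Q = εσA(T⁴ − T_s⁴). T⁴ − T_s⁴ = (2487)⁴ − (1899)⁴ = 3.83×10^13 − 1.30×10^13 = 2.53×10^13 K⁴.
Q = 0.37 × 5.67×10⁻⁸ × 1.15×10^-5 × 2.53×10^13 = 6.09 W.

Q ≈ 6.09 W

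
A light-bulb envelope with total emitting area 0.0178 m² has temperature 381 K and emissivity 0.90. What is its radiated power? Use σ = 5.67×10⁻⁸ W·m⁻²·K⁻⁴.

P = εσAT⁴ = 0.90 × 5.67×10⁻⁸ × 0.0178 × (381)⁴ = 0.90 × 5.67×10⁻⁸ × 0.0178 × 2.11×10^10.
P = 19.1 W.

P ≈ 19.1 W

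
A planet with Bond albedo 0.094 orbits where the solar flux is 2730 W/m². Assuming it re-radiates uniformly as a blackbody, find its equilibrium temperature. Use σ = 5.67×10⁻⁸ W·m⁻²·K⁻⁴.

T ≈ 323 K

Power absorbed = (1−a)S·πR²; power emitted = 4πR²σT⁴. Equating and cancelling πR²:
T = ((1−a)S / 4σ)^(1/4) = (2470 / (4 × 5.67×10⁻⁸))^(1/4) = (1.09×10^10)^(1/4).
T = 323 K.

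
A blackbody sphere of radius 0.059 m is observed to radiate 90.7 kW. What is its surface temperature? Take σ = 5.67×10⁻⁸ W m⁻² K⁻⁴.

A = 4πr² = 4π × (0.059)² = 0.0437 m².
From P = σAT⁴, T = (P / σA)^(1/4) = (90700 / (5.67×10⁻⁸ × 0.0437))^(1/4).
T = (3.66×10^13)^(1/4) = 2460 K.

T ≈ 2460 K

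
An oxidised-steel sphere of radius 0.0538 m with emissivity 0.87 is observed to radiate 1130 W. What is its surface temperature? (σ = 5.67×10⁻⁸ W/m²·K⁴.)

A = 4πr² = 4π × (0.0538)² = 0.0364 m².
From P = εσAT⁴, T = (P / εσA)^(1/4) = (1130 / (0.87 × 5.67×10⁻⁸ × 0.0364))^(1/4).
T = (6.30×10^11)^(1/4) = 891 K.

T ≈ 891 K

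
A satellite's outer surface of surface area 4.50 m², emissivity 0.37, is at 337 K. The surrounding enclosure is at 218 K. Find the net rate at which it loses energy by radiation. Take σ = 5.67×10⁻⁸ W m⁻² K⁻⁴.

Q = εσA(T⁴ − T_s⁴). T⁴ − T_s⁴ = (337)⁴ − (218)⁴ = 1.29×10^10 − 2.26×10^9 = 1.06×10^10 K⁴.
Q = 0.37 × 5.67×10⁻⁸ × 4.50 × 1.06×10^10 = 1000 W.

Q ≈ 1000 W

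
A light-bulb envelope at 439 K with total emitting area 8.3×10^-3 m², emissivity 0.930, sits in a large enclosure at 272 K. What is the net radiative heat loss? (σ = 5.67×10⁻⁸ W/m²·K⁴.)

Q ≈ 13.9 W

Q = εσA(T⁴ − T_s⁴). T⁴ − T_s⁴ = (439)⁴ − (272)⁴ = 3.71×10^10 − 5.47×10^9 = 3.17×10^10 K⁴.
Q = 0.930 × 5.67×10⁻⁸ × 8.30×10^-3 × 3.17×10^10 = 13.9 W.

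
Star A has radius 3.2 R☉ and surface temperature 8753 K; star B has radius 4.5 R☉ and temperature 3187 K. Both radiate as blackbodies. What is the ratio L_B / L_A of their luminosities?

L = 4πR²σT⁴ ∝ R²T⁴, so L_B/L_A = (4.5/3.2)² × (3187/8753)⁴ = 1.98 × 0.0176 = 0.0348.

L_B/L_A ≈ 0.0348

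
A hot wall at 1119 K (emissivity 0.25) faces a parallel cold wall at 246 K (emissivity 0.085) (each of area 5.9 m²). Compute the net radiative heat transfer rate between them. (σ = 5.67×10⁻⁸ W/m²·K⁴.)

Q ≈ 35400 W

For two large parallel gray plates, q = σ(T₁⁴ − T₂⁴) / (1/ε₁ + 1/ε₂ − 1).
1/ε₁ + 1/ε₂ − 1 = 1/0.25 + 1/0.085 − 1 = 14.76.
T₁⁴ − T₂⁴ = 1.57×10^12 − 3.66×10^9 = 1.56×10^12 K⁴.
q = 5.67×10⁻⁸ × 1.56×10^12 / 14.76 = 6010 W/m².
Q = q·A = 6010 × 5.9 = 35400 W.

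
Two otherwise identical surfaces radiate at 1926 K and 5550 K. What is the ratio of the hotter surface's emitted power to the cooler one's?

P ∝ T⁴, so the ratio is (5550/1926)⁴ = (2.882)⁴ = 69.0.

ratio ≈ 69.0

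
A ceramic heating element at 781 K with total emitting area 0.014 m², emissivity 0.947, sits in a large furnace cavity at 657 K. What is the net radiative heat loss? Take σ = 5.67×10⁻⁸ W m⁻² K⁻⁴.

Q = εσA(T⁴ − T_s⁴). T⁴ − T_s⁴ = (781)⁴ − (657)⁴ = 3.72×10^11 − 1.86×10^11 = 1.86×10^11 K⁴.
Q = 0.947 × 5.67×10⁻⁸ × 0.0140 × 1.86×10^11 = 140 W.

Q ≈ 140 W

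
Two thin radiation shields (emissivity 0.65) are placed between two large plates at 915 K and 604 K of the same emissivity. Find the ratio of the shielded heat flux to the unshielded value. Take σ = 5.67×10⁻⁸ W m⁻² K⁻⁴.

ratio ≈ 0.333

With N identical shields there are N+1 = 3 gaps in series, each with the same radiative resistance, so the flux falls to 1/(N+1) of its unshielded value.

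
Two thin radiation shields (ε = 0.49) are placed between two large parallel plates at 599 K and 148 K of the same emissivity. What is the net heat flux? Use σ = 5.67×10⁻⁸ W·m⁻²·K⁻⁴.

q ≈ 787 W/m²

Each of the 3 gaps contributes resistance (2/ε − 1) = 2/0.49 − 1 = 3.082; total = 9.245.
q = σ(T₁⁴ − T₂⁴) / 9.245 = 5.67×10⁻⁸ × 1.28×10^11 / 9.245 = 787 W/m².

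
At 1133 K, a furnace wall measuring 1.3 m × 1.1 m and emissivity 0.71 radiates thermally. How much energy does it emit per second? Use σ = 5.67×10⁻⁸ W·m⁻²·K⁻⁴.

A = 1.3 × 1.1 = 1.43 m².
P = εσAT⁴ = 0.71 × 5.67×10⁻⁸ × 1.43 × (1133)⁴ = 0.71 × 5.67×10⁻⁸ × 1.43 × 1.65×10^12.
P = 94900 W.

P ≈ 94900 W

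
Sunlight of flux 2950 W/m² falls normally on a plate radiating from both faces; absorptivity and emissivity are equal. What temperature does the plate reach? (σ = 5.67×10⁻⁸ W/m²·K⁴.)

T ≈ 402 K

Absorbed flux αS = emitted flux 2εσT⁴ per unit area; with α = ε this gives T = (S/2σ)^(1/4).
T = (2950 / (2 × 5.67×10⁻⁸))^(1/4) = (2.60×10^10)^(1/4).
T = 402 K.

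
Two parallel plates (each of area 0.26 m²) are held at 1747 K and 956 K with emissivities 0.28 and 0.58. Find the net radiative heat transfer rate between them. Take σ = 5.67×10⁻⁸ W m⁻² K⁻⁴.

For two large parallel gray plates, q = σ(T₁⁴ − T₂⁴) / (1/ε₁ + 1/ε₂ − 1).
1/ε₁ + 1/ε₂ − 1 = 1/0.28 + 1/0.58 − 1 = 4.296.
T₁⁴ − T₂⁴ = 9.31×10^12 − 8.35×10^11 = 8.48×10^12 K⁴.
q = 5.67×10⁻⁸ × 8.48×10^12 / 4.296 = 1.12×10^5 W/m².
Q = q·A = 1.12×10^5 × 0.26 = 29100 W.

Q ≈ 29100 W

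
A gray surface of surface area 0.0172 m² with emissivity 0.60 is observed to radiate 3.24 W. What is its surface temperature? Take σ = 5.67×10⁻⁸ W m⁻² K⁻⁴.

From P = εσAT⁴, T = (P / εσA)^(1/4) = (3.24 / (0.60 × 5.67×10⁻⁸ × 0.0172))^(1/4).
T = (5.54×10^9)^(1/4) = 273 K.

T ≈ 273 K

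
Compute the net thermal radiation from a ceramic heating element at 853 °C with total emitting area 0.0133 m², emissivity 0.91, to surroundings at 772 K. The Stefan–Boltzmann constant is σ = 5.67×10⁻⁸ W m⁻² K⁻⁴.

Q ≈ 859 W

Convert: 853 °C = 1126 K.
Q = εσA(T⁴ − T_s⁴). T⁴ − T_s⁴ = (1126)⁴ − (772)⁴ = 1.61×10^12 − 3.55×10^11 = 1.25×10^12 K⁴.
Q = 0.91 × 5.67×10⁻⁸ × 0.0133 × 1.25×10^12 = 859 W.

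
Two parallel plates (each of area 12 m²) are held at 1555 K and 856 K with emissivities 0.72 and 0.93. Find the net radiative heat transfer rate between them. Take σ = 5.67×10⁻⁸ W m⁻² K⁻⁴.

For two large parallel gray plates, q = σ(T₁⁴ − T₂⁴) / (1/ε₁ + 1/ε₂ − 1).
1/ε₁ + 1/ε₂ − 1 = 1/0.72 + 1/0.93 − 1 = 1.464.
T₁⁴ − T₂⁴ = 5.85×10^12 − 5.37×10^11 = 5.31×10^12 K⁴.
q = 5.67×10⁻⁸ × 5.31×10^12 / 1.464 = 2.06×10^5 W/m².
Q = q·A = 2.06×10^5 × 12 = 2.47×10^6 W.

Q ≈ 2.47×10^6 W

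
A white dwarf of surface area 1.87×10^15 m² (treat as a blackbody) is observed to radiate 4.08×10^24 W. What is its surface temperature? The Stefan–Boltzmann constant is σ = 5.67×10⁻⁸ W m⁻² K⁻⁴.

From P = σAT⁴, T = (P / σA)^(1/4) = (4.08×10^24 / (5.67×10⁻⁸ × 1.87×10^15))^(1/4).
T = (3.85×10^16)^(1/4) = 14000 K.

T ≈ 14000 K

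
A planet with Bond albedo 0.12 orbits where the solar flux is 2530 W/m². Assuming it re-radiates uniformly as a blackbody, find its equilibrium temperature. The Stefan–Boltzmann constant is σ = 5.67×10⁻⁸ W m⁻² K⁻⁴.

Power absorbed = (1−a)S·πR²; power emitted = 4πR²σT⁴. Equating and cancelling πR²:
T = ((1−a)S / 4σ)^(1/4) = (2230 / (4 × 5.67×10⁻⁸))^(1/4) = (9.82×10^9)^(1/4).
T = 315 K.

T ≈ 315 K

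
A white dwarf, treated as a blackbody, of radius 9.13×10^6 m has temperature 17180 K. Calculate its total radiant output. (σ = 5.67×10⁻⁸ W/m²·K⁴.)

A = 4πr² = 4π × (9.13×10^6)² = 1.05×10^15 m².
P = σAT⁴ = 5.67×10⁻⁸ × 1.05×10^15 × (17180)⁴ = 5.67×10⁻⁸ × 1.05×10^15 × 8.71×10^16.
P = 5.17×10^24 W.

P ≈ 5.17×10^24 W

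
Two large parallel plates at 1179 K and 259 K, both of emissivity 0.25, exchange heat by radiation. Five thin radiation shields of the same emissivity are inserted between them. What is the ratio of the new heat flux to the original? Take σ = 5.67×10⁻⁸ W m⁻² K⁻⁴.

With N identical shields there are N+1 = 6 gaps in series, each with the same radiative resistance, so the flux falls to 1/(N+1) of its unshielded value.

ratio ≈ 0.167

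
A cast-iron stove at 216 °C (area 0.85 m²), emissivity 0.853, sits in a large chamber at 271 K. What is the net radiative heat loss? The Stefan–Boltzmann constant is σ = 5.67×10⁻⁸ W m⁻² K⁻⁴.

Q ≈ 2130 W

Convert: 216 °C = 489 K.
Q = εσA(T⁴ − T_s⁴). T⁴ − T_s⁴ = (489)⁴ − (271)⁴ = 5.72×10^10 − 5.39×10^9 = 5.18×10^10 K⁴.
Q = 0.853 × 5.67×10⁻⁸ × 0.850 × 5.18×10^10 = 2130 W.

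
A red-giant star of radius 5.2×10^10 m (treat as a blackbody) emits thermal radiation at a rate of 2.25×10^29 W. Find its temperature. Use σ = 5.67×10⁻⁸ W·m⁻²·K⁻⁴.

T ≈ 3290 K

A = 4πr² = 4π × (5.2×10^10)² = 3.40×10^22 m².
From P = σAT⁴, T = (P / σA)^(1/4) = (2.25×10^29 / (5.67×10⁻⁸ × 3.40×10^22))^(1/4).
T = (1.17×10^14)^(1/4) = 3290 K.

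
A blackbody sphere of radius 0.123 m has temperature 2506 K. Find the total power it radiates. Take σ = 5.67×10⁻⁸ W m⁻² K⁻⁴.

P ≈ 4.25×10^5 W

A = 4πr² = 4π × (0.123)² = 0.190 m².
P = σAT⁴ = 5.67×10⁻⁸ × 0.190 × (2506)⁴ = 5.67×10⁻⁸ × 0.190 × 3.94×10^13.
P = 4.25×10^5 W.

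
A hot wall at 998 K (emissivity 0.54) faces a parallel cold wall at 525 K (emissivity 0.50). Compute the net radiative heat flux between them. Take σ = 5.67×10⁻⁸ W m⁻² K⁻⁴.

For two large parallel gray plates, q = σ(T₁⁴ − T₂⁴) / (1/ε₁ + 1/ε₂ − 1).
1/ε₁ + 1/ε₂ − 1 = 1/0.54 + 1/0.50 − 1 = 2.852.
T₁⁴ − T₂⁴ = 9.92×10^11 − 7.60×10^10 = 9.16×10^11 K⁴.
q = 5.67×10⁻⁸ × 9.16×10^11 / 2.852 = 18200 W/m².

q ≈ 18200 W/m²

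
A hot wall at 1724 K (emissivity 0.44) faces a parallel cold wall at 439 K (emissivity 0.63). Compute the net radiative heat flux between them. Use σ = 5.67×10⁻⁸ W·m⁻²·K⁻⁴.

For two large parallel gray plates, q = σ(T₁⁴ − T₂⁴) / (1/ε₁ + 1/ε₂ − 1).
1/ε₁ + 1/ε₂ − 1 = 1/0.44 + 1/0.63 − 1 = 2.860.
T₁⁴ − T₂⁴ = 8.83×10^12 − 3.71×10^10 = 8.80×10^12 K⁴.
q = 5.67×10⁻⁸ × 8.80×10^12 / 2.860 = 1.74×10^5 W/m².

q ≈ 1.74×10^5 W/m²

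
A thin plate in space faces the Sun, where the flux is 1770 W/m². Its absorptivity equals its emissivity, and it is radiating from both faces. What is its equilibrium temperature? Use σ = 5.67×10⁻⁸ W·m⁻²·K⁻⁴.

T ≈ 353 K

Absorbed flux αS = emitted flux 2εσT⁴ per unit area; with α = ε this gives T = (S/2σ)^(1/4).
T = (1770 / (2 × 5.67×10⁻⁸))^(1/4) = (1.56×10^10)^(1/4).
T = 353 K.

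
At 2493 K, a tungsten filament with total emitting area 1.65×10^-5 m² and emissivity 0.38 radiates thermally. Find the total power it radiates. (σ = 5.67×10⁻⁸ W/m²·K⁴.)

P ≈ 13.7 W

Stefan–Boltzmann: P = εσAT⁴ = 0.38 × 5.67×10⁻⁸ × 1.65×10^-5 × (2493)⁴ = 0.38 × 5.67×10⁻⁸ × 1.65×10^-5 × 3.86×10^13.
P = 13.7 W.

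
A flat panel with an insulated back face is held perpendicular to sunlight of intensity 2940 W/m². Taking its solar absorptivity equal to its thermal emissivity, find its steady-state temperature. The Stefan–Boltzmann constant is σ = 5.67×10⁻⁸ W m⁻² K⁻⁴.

T ≈ 477 K

Absorbed flux αS = emitted flux εσT⁴ (one radiating face); with α = ε, T = (S/σ)^(1/4).
T = (2940 / 5.67×10⁻⁸)^(1/4) = (5.19×10^10)^(1/4).
T = 477 K.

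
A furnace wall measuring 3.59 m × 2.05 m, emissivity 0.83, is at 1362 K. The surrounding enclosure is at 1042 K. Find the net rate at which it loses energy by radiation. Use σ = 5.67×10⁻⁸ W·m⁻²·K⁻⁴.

A = 3.59 × 2.05 = 7.36 m².
Q = εσA(T⁴ − T_s⁴). T⁴ − T_s⁴ = (1362)⁴ − (1042)⁴ = 3.44×10^12 − 1.18×10^12 = 2.26×10^12 K⁴.
Q = 0.83 × 5.67×10⁻⁸ × 7.36 × 2.26×10^12 = 7.84×10^5 W.

Q ≈ 7.84×10^5 W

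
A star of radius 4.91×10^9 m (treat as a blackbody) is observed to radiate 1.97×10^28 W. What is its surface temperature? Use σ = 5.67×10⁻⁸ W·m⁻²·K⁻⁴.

A = 4πr² = 4π × (4.91×10^9)² = 3.03×10^20 m².
From P = σAT⁴, T = (P / σA)^(1/4) = (1.97×10^28 / (5.67×10⁻⁸ × 3.03×10^20))^(1/4).
T = (1.15×10^15)^(1/4) = 5820 K.

T ≈ 5820 K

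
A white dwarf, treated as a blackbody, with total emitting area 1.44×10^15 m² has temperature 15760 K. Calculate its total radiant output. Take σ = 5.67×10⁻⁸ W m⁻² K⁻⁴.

P ≈ 5.04×10^24 W

P = σAT⁴ = 5.67×10⁻⁸ × 1.44×10^15 × (15760)⁴ = 5.67×10⁻⁸ × 1.44×10^15 × 6.17×10^16.
P = 5.04×10^24 W.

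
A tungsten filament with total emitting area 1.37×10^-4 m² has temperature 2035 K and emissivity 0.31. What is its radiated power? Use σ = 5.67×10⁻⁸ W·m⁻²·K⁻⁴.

P = εσAT⁴ = 0.31 × 5.67×10⁻⁸ × 1.37×10^-4 × (2035)⁴ = 0.31 × 5.67×10⁻⁸ × 1.37×10^-4 × 1.71×10^13.
P = 41.3 W.

P ≈ 41.3 W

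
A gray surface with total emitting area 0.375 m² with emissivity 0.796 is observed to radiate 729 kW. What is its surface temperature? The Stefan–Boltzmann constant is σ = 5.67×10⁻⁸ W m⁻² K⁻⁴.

T ≈ 2560 K

From P = εσAT⁴, T = (P / εσA)^(1/4) = (7.29×10^5 / (0.796 × 5.67×10⁻⁸ × 0.375))^(1/4).
T = (4.31×10^13)^(1/4) = 2560 K.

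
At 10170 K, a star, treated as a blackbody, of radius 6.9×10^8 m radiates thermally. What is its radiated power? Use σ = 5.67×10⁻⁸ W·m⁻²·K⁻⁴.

A = 4πr² = 4π × (6.9×10^8)² = 5.98×10^18 m².
P = σAT⁴ = 5.67×10⁻⁸ × 5.98×10^18 × (10170)⁴ = 5.67×10⁻⁸ × 5.98×10^18 × 1.07×10^16.
P = 3.63×10^27 W.

P ≈ 3.63×10^27 W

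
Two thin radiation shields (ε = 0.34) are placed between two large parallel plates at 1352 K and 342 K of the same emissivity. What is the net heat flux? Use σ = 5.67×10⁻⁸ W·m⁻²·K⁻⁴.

Each of the 3 gaps contributes resistance (2/ε − 1) = 2/0.34 − 1 = 4.882; total = 14.65.
q = σ(T₁⁴ − T₂⁴) / 14.65 = 5.67×10⁻⁸ × 3.33×10^12 / 14.65 = 12900 W/m².

q ≈ 12900 W/m²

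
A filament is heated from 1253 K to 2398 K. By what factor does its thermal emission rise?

P ∝ T⁴, so the ratio is (2398/1253)⁴ = (1.914)⁴ = 13.4.

ratio ≈ 13.4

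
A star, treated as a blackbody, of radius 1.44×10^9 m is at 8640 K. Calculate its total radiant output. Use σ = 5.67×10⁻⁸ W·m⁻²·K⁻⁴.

P ≈ 8.23×10^27 W

A = 4πr² = 4π × (1.44×10^9)² = 2.61×10^19 m².
P = σAT⁴ = 5.67×10⁻⁸ × 2.61×10^19 × (8640)⁴ = 5.67×10⁻⁸ × 2.61×10^19 × 5.57×10^15.
P = 8.23×10^27 W.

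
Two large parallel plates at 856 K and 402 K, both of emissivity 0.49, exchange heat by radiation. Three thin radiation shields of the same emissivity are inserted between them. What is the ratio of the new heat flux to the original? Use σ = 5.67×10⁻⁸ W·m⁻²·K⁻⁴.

ratio ≈ 0.250

With N identical shields there are N+1 = 4 gaps in series, each with the same radiative resistance, so the flux falls to 1/(N+1) of its unshielded value.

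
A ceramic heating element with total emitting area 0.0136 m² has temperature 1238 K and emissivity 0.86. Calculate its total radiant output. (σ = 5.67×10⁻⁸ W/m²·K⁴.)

P ≈ 1560 W

Stefan–Boltzmann: P = εσAT⁴ = 0.86 × 5.67×10⁻⁸ × 0.0136 × (1238)⁴ = 0.86 × 5.67×10⁻⁸ × 0.0136 × 2.35×10^12.
P = 1560 W.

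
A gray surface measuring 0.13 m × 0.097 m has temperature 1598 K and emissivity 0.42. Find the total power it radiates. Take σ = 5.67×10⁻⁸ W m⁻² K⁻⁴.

A = 0.13 × 0.097 = 0.0126 m².
Stefan–Boltzmann: P = εσAT⁴ = 0.42 × 5.67×10⁻⁸ × 0.0126 × (1598)⁴ = 0.42 × 5.67×10⁻⁸ × 0.0126 × 6.52×10^12.
P = 1960 W.

P ≈ 1960 W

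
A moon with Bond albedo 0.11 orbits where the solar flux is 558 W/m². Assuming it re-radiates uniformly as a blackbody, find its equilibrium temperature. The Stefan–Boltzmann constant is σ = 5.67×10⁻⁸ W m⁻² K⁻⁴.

Power absorbed = (1−a)S·πR²; power emitted = 4πR²σT⁴. Equating and cancelling πR²:
T = ((1−a)S / 4σ)^(1/4) = (497 / (4 × 5.67×10⁻⁸))^(1/4) = (2.19×10^9)^(1/4).
T = 216 K.

T ≈ 216 K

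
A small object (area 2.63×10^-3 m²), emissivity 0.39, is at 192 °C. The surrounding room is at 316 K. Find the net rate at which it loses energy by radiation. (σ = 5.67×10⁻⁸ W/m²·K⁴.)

Convert: 192 °C = 465 K.
Q = εσA(T⁴ − T_s⁴). T⁴ − T_s⁴ = (465)⁴ − (316)⁴ = 4.68×10^10 − 9.97×10^9 = 3.68×10^10 K⁴.
Q = 0.39 × 5.67×10⁻⁸ × 2.63×10^-3 × 3.68×10^10 = 2.14 W.

Q ≈ 2.14 W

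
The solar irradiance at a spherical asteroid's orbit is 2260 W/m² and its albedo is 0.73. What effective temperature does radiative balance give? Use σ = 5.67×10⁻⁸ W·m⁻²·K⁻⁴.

T ≈ 228 K

Power absorbed = (1−a)S·πR²; power emitted = 4πR²σT⁴. Equating and cancelling πR²:
T = ((1−a)S / 4σ)^(1/4) = (610 / (4 × 5.67×10⁻⁸))^(1/4) = (2.69×10^9)^(1/4).
T = 228 K.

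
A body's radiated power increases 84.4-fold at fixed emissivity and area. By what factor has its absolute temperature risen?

P ∝ T⁴ ⇒ T ∝ P^(1/4), so T scales by (84.4)^(1/4) = 3.03.

factor ≈ 3.03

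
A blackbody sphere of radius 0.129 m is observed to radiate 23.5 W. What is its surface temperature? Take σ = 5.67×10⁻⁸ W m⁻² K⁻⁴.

T ≈ 211 K

A = 4πr² = 4π × (0.129)² = 0.209 m².
From P = σAT⁴, T = (P / σA)^(1/4) = (23.5 / (5.67×10⁻⁸ × 0.209))^(1/4).
T = (1.98×10^9)^(1/4) = 211 K.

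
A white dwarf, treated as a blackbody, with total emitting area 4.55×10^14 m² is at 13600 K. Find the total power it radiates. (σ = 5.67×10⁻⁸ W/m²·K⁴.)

P ≈ 8.83×10^23 W

P = σAT⁴ = 5.67×10⁻⁸ × 4.55×10^14 × (13600)⁴ = 5.67×10⁻⁸ × 4.55×10^14 × 3.42×10^16.
P = 8.83×10^23 W.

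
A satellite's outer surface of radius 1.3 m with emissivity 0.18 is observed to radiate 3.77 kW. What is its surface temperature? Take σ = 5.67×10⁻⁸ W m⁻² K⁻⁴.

A = 4πr² = 4π × (1.3)² = 21.2 m².
From P = εσAT⁴, T = (P / εσA)^(1/4) = (3770 / (0.18 × 5.67×10⁻⁸ × 21.2))^(1/4).
T = (1.74×10^10)^(1/4) = 363 K.

T ≈ 363 K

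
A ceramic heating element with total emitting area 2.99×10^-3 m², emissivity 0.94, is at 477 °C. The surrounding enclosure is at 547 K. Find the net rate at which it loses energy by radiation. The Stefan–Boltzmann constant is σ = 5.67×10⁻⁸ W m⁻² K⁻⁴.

Convert: 477 °C = 750 K.
Q = εσA(T⁴ − T_s⁴). T⁴ − T_s⁴ = (750)⁴ − (547)⁴ = 3.16×10^11 − 8.95×10^10 = 2.27×10^11 K⁴.
Q = 0.94 × 5.67×10⁻⁸ × 2.99×10^-3 × 2.27×10^11 = 36.2 W.

Q ≈ 36.2 W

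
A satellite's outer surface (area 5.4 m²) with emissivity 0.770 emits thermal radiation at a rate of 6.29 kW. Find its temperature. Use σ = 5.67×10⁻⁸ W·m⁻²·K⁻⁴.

From P = εσAT⁴, T = (P / εσA)^(1/4) = (6290 / (0.770 × 5.67×10⁻⁸ × 5.40))^(1/4).
T = (2.67×10^10)^(1/4) = 404 K.

T ≈ 404 K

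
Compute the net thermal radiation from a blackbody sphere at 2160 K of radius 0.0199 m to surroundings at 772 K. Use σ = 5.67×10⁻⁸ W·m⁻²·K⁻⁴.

Q ≈ 6040 W

A = 4πr² = 4π × (0.0199)² = 4.98×10^-3 m².
Q = σA(T⁴ − T_s⁴). T⁴ − T_s⁴ = (2160)⁴ − (772)⁴ = 2.18×10^13 − 3.55×10^11 = 2.14×10^13 K⁴.
Q = 5.67×10⁻⁸ × 4.98×10^-3 × 2.14×10^13 = 6040 W.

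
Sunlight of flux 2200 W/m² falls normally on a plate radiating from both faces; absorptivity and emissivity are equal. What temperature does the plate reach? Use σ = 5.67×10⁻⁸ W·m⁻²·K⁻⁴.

Absorbed flux αS = emitted flux 2εσT⁴ per unit area; with α = ε this gives T = (S/2σ)^(1/4).
T = (2200 / (2 × 5.67×10⁻⁸))^(1/4) = (1.94×10^10)^(1/4).
T = 373 K.

T ≈ 373 K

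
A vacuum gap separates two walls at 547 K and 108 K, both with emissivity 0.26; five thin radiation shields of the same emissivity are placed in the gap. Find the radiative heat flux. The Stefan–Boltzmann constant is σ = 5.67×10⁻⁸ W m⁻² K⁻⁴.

q ≈ 126 W/m²

Each of the 6 gaps contributes resistance (2/ε − 1) = 2/0.26 − 1 = 6.692; total = 40.15.
q = σ(T₁⁴ − T₂⁴) / 40.15 = 5.67×10⁻⁸ × 8.94×10^10 / 40.15 = 126 W/m².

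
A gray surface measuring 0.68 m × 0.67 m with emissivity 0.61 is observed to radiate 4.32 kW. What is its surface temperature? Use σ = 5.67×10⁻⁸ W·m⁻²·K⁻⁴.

T ≈ 724 K

A = 0.68 × 0.67 = 0.456 m².
From P = εσAT⁴, T = (P / εσA)^(1/4) = (4320 / (0.61 × 5.67×10⁻⁸ × 0.456))^(1/4).
T = (2.74×10^11)^(1/4) = 724 K.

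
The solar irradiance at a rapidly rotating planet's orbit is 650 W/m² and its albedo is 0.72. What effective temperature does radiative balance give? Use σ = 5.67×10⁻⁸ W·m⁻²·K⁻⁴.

Power absorbed = (1−a)S·πR²; power emitted = 4πR²σT⁴. Equating and cancelling πR²:
T = ((1−a)S / 4σ)^(1/4) = (182 / (4 × 5.67×10⁻⁸))^(1/4) = (8.02×10^8)^(1/4).
T = 168 K.

T ≈ 168 K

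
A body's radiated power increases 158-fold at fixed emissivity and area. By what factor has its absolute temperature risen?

factor ≈ 3.55

P ∝ T⁴ ⇒ T ∝ P^(1/4), so T scales by (158)^(1/4) = 3.55.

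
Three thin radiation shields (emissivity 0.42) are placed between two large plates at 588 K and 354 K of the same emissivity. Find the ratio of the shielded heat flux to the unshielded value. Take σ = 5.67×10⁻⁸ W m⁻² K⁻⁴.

With N identical shields there are N+1 = 4 gaps in series, each with the same radiative resistance, so the flux falls to 1/(N+1) of its unshielded value.

ratio ≈ 0.250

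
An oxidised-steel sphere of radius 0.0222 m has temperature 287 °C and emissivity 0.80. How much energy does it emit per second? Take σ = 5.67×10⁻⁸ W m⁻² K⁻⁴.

P ≈ 27.6 W

A = 4πr² = 4π × (0.0222)² = 6.19×10^-3 m².
287 °C = 560 K.
Stefan–Boltzmann: P = εσAT⁴ = 0.80 × 5.67×10⁻⁸ × 6.19×10^-3 × (560)⁴ = 0.80 × 5.67×10⁻⁸ × 6.19×10^-3 × 9.83×10^10.
P = 27.6 W.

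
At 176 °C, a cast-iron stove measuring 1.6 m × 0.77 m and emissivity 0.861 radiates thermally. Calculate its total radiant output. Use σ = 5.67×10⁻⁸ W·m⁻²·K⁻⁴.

P ≈ 2440 W

A = 1.6 × 0.77 = 1.23 m².
176 °C = 449 K.
P = εσAT⁴ = 0.861 × 5.67×10⁻⁸ × 1.23 × (449)⁴ = 0.861 × 5.67×10⁻⁸ × 1.23 × 4.06×10^10.
P = 2440 W.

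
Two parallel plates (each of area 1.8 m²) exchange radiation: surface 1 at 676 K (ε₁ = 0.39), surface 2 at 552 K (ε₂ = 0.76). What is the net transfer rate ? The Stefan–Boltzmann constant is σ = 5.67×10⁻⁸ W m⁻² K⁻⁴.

For two large parallel gray plates, q = σ(T₁⁴ − T₂⁴) / (1/ε₁ + 1/ε₂ − 1).
1/ε₁ + 1/ε₂ − 1 = 1/0.39 + 1/0.76 − 1 = 2.880.
T₁⁴ − T₂⁴ = 2.09×10^11 − 9.28×10^10 = 1.16×10^11 K⁴.
q = 5.67×10⁻⁸ × 1.16×10^11 / 2.880 = 2280 W/m².
Q = q·A = 2280 × 1.8 = 4110 W.

Q ≈ 4110 W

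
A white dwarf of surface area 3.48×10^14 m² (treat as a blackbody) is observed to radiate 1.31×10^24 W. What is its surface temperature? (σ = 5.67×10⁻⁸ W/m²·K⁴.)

T ≈ 16100 K

From P = σAT⁴, T = (P / σA)^(1/4) = (1.31×10^24 / (5.67×10⁻⁸ × 3.48×10^14))^(1/4).
T = (6.64×10^16)^(1/4) = 16100 K.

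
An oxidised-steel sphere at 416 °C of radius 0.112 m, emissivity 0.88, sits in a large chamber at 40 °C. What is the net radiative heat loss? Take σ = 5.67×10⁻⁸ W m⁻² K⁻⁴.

Q ≈ 1700 W

A = 4πr² = 4π × (0.112)² = 0.158 m².
Convert: 416 °C = 689 K; 40 °C = 313 K.
Q = εσA(T⁴ − T_s⁴). T⁴ − T_s⁴ = (689)⁴ − (313)⁴ = 2.25×10^11 − 9.60×10^9 = 2.16×10^11 K⁴.
Q = 0.88 × 5.67×10⁻⁸ × 0.158 × 2.16×10^11 = 1700 W.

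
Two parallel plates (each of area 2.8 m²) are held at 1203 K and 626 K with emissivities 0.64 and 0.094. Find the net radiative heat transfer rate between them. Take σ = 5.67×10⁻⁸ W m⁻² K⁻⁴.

For two large parallel gray plates, q = σ(T₁⁴ − T₂⁴) / (1/ε₁ + 1/ε₂ − 1).
1/ε₁ + 1/ε₂ − 1 = 1/0.64 + 1/0.094 − 1 = 11.20.
T₁⁴ − T₂⁴ = 2.09×10^12 − 1.54×10^11 = 1.94×10^12 K⁴.
q = 5.67×10⁻⁸ × 1.94×10^12 / 11.20 = 9820 W/m².
Q = q·A = 9820 × 2.8 = 27500 W.

Q ≈ 27500 W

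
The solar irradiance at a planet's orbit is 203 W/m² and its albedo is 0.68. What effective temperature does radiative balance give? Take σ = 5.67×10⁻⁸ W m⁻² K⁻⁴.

Power absorbed = (1−a)S·πR²; power emitted = 4πR²σT⁴. Equating and cancelling πR²:
T = ((1−a)S / 4σ)^(1/4) = (65.0 / (4 × 5.67×10⁻⁸))^(1/4) = (2.86×10^8)^(1/4).
T = 130 K.

T ≈ 130 K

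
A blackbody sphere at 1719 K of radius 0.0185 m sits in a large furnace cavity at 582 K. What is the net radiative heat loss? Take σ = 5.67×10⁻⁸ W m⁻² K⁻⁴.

Q ≈ 2100 W

A = 4πr² = 4π × (0.0185)² = 4.30×10^-3 m².
Q = σA(T⁴ − T_s⁴). T⁴ − T_s⁴ = (1719)⁴ − (582)⁴ = 8.73×10^12 − 1.15×10^11 = 8.62×10^12 K⁴.
Q = 5.67×10⁻⁸ × 4.30×10^-3 × 8.62×10^12 = 2100 W.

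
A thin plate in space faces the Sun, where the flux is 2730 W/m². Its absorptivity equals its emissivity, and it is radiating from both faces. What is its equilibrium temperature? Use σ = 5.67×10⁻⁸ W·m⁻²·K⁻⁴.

Absorbed flux αS = emitted flux 2εσT⁴ per unit area; with α = ε this gives T = (S/2σ)^(1/4).
T = (2730 / (2 × 5.67×10⁻⁸))^(1/4) = (2.41×10^10)^(1/4).
T = 394 K.

T ≈ 394 K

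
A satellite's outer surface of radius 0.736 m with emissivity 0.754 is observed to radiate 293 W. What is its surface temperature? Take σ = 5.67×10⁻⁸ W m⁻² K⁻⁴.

A = 4πr² = 4π × (0.736)² = 6.81 m².
From P = εσAT⁴, T = (P / εσA)^(1/4) = (293 / (0.754 × 5.67×10⁻⁸ × 6.81))^(1/4).
T = (1.01×10^9)^(1/4) = 178 K.

T ≈ 178 K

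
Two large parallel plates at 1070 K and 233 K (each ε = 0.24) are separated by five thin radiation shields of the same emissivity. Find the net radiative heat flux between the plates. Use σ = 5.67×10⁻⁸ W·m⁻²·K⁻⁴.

Each of the 6 gaps contributes resistance (2/ε − 1) = 2/0.24 − 1 = 7.333; total = 44.00.
q = σ(T₁⁴ − T₂⁴) / 44.00 = 5.67×10⁻⁸ × 1.31×10^12 / 44.00 = 1690 W/m².

q ≈ 1690 W/m²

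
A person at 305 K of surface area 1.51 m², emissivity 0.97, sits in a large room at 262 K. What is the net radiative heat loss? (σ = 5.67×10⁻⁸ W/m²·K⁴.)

Q = εσA(T⁴ − T_s⁴). T⁴ − T_s⁴ = (305)⁴ − (262)⁴ = 8.65×10^9 − 4.71×10^9 = 3.94×10^9 K⁴.
Q = 0.97 × 5.67×10⁻⁸ × 1.51 × 3.94×10^9 = 327 W.

Q ≈ 327 W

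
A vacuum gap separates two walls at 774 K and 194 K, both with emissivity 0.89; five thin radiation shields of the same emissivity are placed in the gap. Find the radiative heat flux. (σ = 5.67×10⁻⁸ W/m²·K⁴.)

q ≈ 2710 W/m²

Each of the 6 gaps contributes resistance (2/ε − 1) = 2/0.89 − 1 = 1.247; total = 7.483.
q = σ(T₁⁴ − T₂⁴) / 7.483 = 5.67×10⁻⁸ × 3.57×10^11 / 7.483 = 2710 W/m².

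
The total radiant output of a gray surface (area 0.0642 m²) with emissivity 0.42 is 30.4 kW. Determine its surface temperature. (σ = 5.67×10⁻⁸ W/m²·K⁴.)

From P = εσAT⁴, T = (P / εσA)^(1/4) = (30400 / (0.42 × 5.67×10⁻⁸ × 0.0642))^(1/4).
T = (1.99×10^13)^(1/4) = 2110 K.

T ≈ 2110 K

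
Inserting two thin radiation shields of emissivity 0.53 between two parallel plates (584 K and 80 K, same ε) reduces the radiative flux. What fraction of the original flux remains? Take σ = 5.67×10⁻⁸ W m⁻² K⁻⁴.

With N identical shields there are N+1 = 3 gaps in series, each with the same radiative resistance, so the flux falls to 1/(N+1) of its unshielded value.

ratio ≈ 0.333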